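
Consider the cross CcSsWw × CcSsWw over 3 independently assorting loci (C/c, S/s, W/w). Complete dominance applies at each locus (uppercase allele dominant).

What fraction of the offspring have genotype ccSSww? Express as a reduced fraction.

CcSsWw gametes: CSW×1, CSw×1, CsW×1, Csw×1, cSW×1, cSw×1, csW×1, csw×1
CcSsWw gametes: CSW×1, CSw×1, CsW×1, Csw×1, cSW×1, cSw×1, csW×1, csw×1
CcSsWw×CcSsWw grid (8·8=64): CCSSWW=1 CCSSWw=2 CCSSww=1 CCSsWW=2 CCSsWw=4 CCSsww=2 CCssWW=1 CCssWw=2 CCssww=1 CcSSWW=2 CcSSWw=4 CcSSww=2 CcSsWW=4 CcSsWw=8 CcSsww=4 CcssWW=2 CcssWw=4 Ccssww=2 ccSSWW=1 ccSSWw=2 ccSSww=1 ccSsWW=2 ccSsWw=4 ccSsww=2 ccssWW=1 ccssWw=2 ccssww=1
ccSSww hits 1/64; gcd=1; 1÷1/64÷1 = 1/64

P(ccSSww) = 1/64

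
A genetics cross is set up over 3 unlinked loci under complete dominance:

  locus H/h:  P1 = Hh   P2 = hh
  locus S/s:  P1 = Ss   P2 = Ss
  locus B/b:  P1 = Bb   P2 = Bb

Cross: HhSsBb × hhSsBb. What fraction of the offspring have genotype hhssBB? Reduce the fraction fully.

P(hhssBB) = 1/32

HhSsBb gametes: HSB×1, HSb×1, HsB×1, Hsb×1, hSB×1, hSb×1, hsB×1, hsb×1
hhSsBb gametes: hSB×2, hSb×2, hsB×2, hsb×2
HhSsBb×hhSsBb grid (8·8=64): HhSSBB=2 HhSSBb=4 HhSSbb=2 HhSsBB=4 HhSsBb=8 HhSsbb=4 HhssBB=2 HhssBb=4 Hhssbb=2 hhSSBB=2 hhSSBb=4 hhSSbb=2 hhSsBB=4 hhSsBb=8 hhSsbb=4 hhssBB=2 hhssBb=4 hhssbb=2
hhssBB hits 2/64; gcd=2; 2÷2/64÷2 = 1/32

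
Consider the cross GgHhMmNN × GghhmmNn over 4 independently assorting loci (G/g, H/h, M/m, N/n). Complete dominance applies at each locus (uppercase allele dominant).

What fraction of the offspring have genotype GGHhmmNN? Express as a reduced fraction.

P(GGHhmmNN) = 1/32

GgHhMmNN gametes: GHMN×2, GHmN×2, GhMN×2, GhmN×2, gHMN×2, gHmN×2, ghMN×2, ghmN×2
GghhmmNn gametes: GhmN×4, Ghmn×4, ghmN×4, ghmn×4
GgHhMmNN×GghhmmNn grid (16·16=256): GGHhMmNN=8 GGHhMmNn=8 GGHhmmNN=8 GGHhmmNn=8 GGhhMmNN=8 GGhhMmNn=8 GGhhmmNN=8 GGhhmmNn=8 GgHhMmNN=16 GgHhMmNn=16 GgHhmmNN=16 GgHhmmNn=16 GghhMmNN=16 GghhMmNn=16 GghhmmNN=16 GghhmmNn=16 ggHhMmNN=8 ggHhMmNn=8 ggHhmmNN=8 ggHhmmNn=8 gghhMmNN=8 gghhMmNn=8 gghhmmNN=8 gghhmmNn=8
GGHhmmNN hits 8/256; gcd=8; 8÷8/256÷8 = 1/32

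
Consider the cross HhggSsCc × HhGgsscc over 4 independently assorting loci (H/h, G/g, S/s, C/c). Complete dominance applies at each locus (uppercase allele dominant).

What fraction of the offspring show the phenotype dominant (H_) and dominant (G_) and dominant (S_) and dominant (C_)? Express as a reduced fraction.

P(H_ G_ S_ C_) = 3/32

HhggSsCc gametes: HgSC×2, HgSc×2, HgsC×2, Hgsc×2, hgSC×2, hgSc×2, hgsC×2, hgsc×2
HhGgsscc gametes: HGsc×4, Hgsc×4, hGsc×4, hgsc×4
HhggSsCc×HhGgsscc grid (16·16=256): HHGgSsCc=8 HHGgSscc=8 HHGgssCc=8 HHGgsscc=8 HHggSsCc=8 HHggSscc=8 HHggssCc=8 HHggsscc=8 HhGgSsCc=16 HhGgSscc=16 HhGgssCc=16 HhGgsscc=16 HhggSsCc=16 HhggSscc=16 HhggssCc=16 Hhggsscc=16 hhGgSsCc=8 hhGgSscc=8 hhGgssCc=8 hhGgsscc=8 hhggSsCc=8 hhggSscc=8 hhggssCc=8 hhggsscc=8
H_ G_ S_ C_ hits 24/256; gcd=8; 24÷8/256÷8 = 3/32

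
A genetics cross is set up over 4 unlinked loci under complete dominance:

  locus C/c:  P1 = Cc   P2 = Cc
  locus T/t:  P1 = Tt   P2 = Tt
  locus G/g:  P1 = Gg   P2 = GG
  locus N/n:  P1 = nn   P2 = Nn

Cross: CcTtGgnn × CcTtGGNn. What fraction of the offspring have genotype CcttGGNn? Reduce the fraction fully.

CcTtGgnn gametes: CTGn×2, CTgn×2, CtGn×2, Ctgn×2, cTGn×2, cTgn×2, ctGn×2, ctgn×2
CcTtGGNn gametes: CTGN×2, CTGn×2, CtGN×2, CtGn×2, cTGN×2, cTGn×2, ctGN×2, ctGn×2
CcTtGgnn×CcTtGGNn grid (16·16=256): CCTTGGNn=4 CCTTGGnn=4 CCTTGgNn=4 CCTTGgnn=4 CCTtGGNn=8 CCTtGGnn=8 CCTtGgNn=8 CCTtGgnn=8 CCttGGNn=4 CCttGGnn=4 CCttGgNn=4 CCttGgnn=4 CcTTGGNn=8 CcTTGGnn=8 CcTTGgNn=8 CcTTGgnn=8 CcTtGGNn=16 CcTtGGnn=16 CcTtGgNn=16 CcTtGgnn=16 CcttGGNn=8 CcttGGnn=8 CcttGgNn=8 CcttGgnn=8 ccTTGGNn=4 ccTTGGnn=4 ccTTGgNn=4 ccTTGgnn=4 ccTtGGNn=8 ccTtGGnn=8 ccTtGgNn=8 ccTtGgnn=8 ccttGGNn=4 ccttGGnn=4 ccttGgNn=4 ccttGgnn=4
CcttGGNn hits 8/256; gcd=8; 8÷8/256÷8 = 1/32

P(CcttGGNn) = 1/32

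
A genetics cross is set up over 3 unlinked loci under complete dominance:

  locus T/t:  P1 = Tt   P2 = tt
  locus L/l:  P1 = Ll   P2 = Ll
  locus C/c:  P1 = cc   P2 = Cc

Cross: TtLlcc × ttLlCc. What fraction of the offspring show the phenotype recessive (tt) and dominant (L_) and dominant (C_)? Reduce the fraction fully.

TtLlcc gametes: TLc×2, Tlc×2, tLc×2, tlc×2
ttLlCc gametes: tLC×2, tLc×2, tlC×2, tlc×2
TtLlcc×ttLlCc grid (8·8=64): TtLLCc=4 TtLLcc=4 TtLlCc=8 TtLlcc=8 TtllCc=4 Ttllcc=4 ttLLCc=4 ttLLcc=4 ttLlCc=8 ttLlcc=8 ttllCc=4 ttllcc=4
tt L_ C_ hits 12/64; gcd=4; 12÷4/64÷4 = 3/16

P(tt L_ C_) = 3/16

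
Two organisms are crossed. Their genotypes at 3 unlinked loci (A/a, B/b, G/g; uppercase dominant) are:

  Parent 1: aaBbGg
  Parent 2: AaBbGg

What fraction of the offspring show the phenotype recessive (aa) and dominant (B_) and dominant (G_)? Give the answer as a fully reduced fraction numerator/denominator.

aaBbGg gametes: aBG×2, aBg×2, abG×2, abg×2
AaBbGg gametes: ABG×1, ABg×1, AbG×1, Abg×1, aBG×1, aBg×1, abG×1, abg×1
aaBbGg×AaBbGg grid (8·8=64): AaBBGG=2 AaBBGg=4 AaBBgg=2 AaBbGG=4 AaBbGg=8 AaBbgg=4 AabbGG=2 AabbGg=4 Aabbgg=2 aaBBGG=2 aaBBGg=4 aaBBgg=2 aaBbGG=4 aaBbGg=8 aaBbgg=4 aabbGG=2 aabbGg=4 aabbgg=2
aa B_ G_ hits 18/64; gcd=2; 18÷2/64÷2 = 9/32

P(aa B_ G_) = 9/32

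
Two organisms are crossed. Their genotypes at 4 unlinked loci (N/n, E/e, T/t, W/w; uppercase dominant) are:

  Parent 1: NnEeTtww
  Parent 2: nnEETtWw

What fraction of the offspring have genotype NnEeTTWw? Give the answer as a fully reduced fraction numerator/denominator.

P(NnEeTTWw) = 1/32

NnEeTtww gametes: NETw×2, NEtw×2, NeTw×2, Netw×2, nETw×2, nEtw×2, neTw×2, netw×2
nnEETtWw gametes: nETW×4, nETw×4, nEtW×4, nEtw×4
NnEeTtww×nnEETtWw grid (16·16=256): NnEETTWw=8 NnEETTww=8 NnEETtWw=16 NnEETtww=16 NnEEttWw=8 NnEEttww=8 NnEeTTWw=8 NnEeTTww=8 NnEeTtWw=16 NnEeTtww=16 NnEettWw=8 NnEettww=8 nnEETTWw=8 nnEETTww=8 nnEETtWw=16 nnEETtww=16 nnEEttWw=8 nnEEttww=8 nnEeTTWw=8 nnEeTTww=8 nnEeTtWw=16 nnEeTtww=16 nnEettWw=8 nnEettww=8
NnEeTTWw hits 8/256; gcd=8; 8÷8/256÷8 = 1/32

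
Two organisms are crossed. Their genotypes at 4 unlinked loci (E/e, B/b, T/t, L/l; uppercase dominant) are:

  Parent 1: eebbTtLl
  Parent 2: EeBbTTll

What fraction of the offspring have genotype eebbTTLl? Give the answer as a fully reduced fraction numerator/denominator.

eebbTtLl gametes: ebTL×4, ebTl×4, ebtL×4, ebtl×4
EeBbTTll gametes: EBTl×4, EbTl×4, eBTl×4, ebTl×4
eebbTtLl×EeBbTTll grid (16·16=256): EeBbTTLl=16 EeBbTTll=16 EeBbTtLl=16 EeBbTtll=16 EebbTTLl=16 EebbTTll=16 EebbTtLl=16 EebbTtll=16 eeBbTTLl=16 eeBbTTll=16 eeBbTtLl=16 eeBbTtll=16 eebbTTLl=16 eebbTTll=16 eebbTtLl=16 eebbTtll=16
eebbTTLl hits 16/256; gcd=16; 16÷16/256÷16 = 1/16

P(eebbTTLl) = 1/16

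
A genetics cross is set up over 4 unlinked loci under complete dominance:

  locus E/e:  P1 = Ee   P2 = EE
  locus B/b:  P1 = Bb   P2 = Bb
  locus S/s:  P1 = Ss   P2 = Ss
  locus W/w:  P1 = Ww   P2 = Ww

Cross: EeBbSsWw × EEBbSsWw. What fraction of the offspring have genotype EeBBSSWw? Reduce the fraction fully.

P(EeBBSSWw) = 1/64

EeBbSsWw gametes: EBSW×1, EBSw×1, EBsW×1, EBsw×1, EbSW×1, EbSw×1, EbsW×1, Ebsw×1, eBSW×1, eBSw×1, eBsW×1, eBsw×1, ebSW×1, ebSw×1, ebsW×1, ebsw×1
EEBbSsWw gametes: EBSW×2, EBSw×2, EBsW×2, EBsw×2, EbSW×2, EbSw×2, EbsW×2, Ebsw×2
EeBbSsWw×EEBbSsWw grid (16·16=256): EEBBSSWW=2 EEBBSSWw=4 EEBBSSww=2 EEBBSsWW=4 EEBBSsWw=8 EEBBSsww=4 EEBBssWW=2 EEBBssWw=4 EEBBssww=2 EEBbSSWW=4 EEBbSSWw=8 EEBbSSww=4 EEBbSsWW=8 EEBbSsWw=16 EEBbSsww=8 EEBbssWW=4 EEBbssWw=8 EEBbssww=4 EEbbSSWW=2 EEbbSSWw=4 EEbbSSww=2 EEbbSsWW=4 EEbbSsWw=8 EEbbSsww=4 EEbbssWW=2 EEbbssWw=4 EEbbssww=2 EeBBSSWW=2 EeBBSSWw=4 EeBBSSww=2 EeBBSsWW=4 EeBBSsWw=8 EeBBSsww=4 EeBBssWW=2 EeBBssWw=4 EeBBssww=2 EeBbSSWW=4 EeBbSSWw=8 EeBbSSww=4 EeBbSsWW=8 EeBbSsWw=16 EeBbSsww=8 EeBbssWW=4 EeBbssWw=8 EeBbssww=4 EebbSSWW=2 EebbSSWw=4 EebbSSww=2 EebbSsWW=4 EebbSsWw=8 EebbSsww=4 EebbssWW=2 EebbssWw=4 Eebbssww=2
EeBBSSWw hits 4/256; gcd=4; 4÷4/256÷4 = 1/64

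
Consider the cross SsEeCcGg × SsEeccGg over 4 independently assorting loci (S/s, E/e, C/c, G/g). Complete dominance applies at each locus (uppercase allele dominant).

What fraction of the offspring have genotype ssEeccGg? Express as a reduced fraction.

SsEeCcGg gametes: SECG×1, SECg×1, SEcG×1, SEcg×1, SeCG×1, SeCg×1, SecG×1, Secg×1, sECG×1, sECg×1, sEcG×1, sEcg×1, seCG×1, seCg×1, secG×1, secg×1
SsEeccGg gametes: SEcG×2, SEcg×2, SecG×2, Secg×2, sEcG×2, sEcg×2, secG×2, secg×2
SsEeCcGg×SsEeccGg grid (16·16=256): SSEECcGG=2 SSEECcGg=4 SSEECcgg=2 SSEEccGG=2 SSEEccGg=4 SSEEccgg=2 SSEeCcGG=4 SSEeCcGg=8 SSEeCcgg=4 SSEeccGG=4 SSEeccGg=8 SSEeccgg=4 SSeeCcGG=2 SSeeCcGg=4 SSeeCcgg=2 SSeeccGG=2 SSeeccGg=4 SSeeccgg=2 SsEECcGG=4 SsEECcGg=8 SsEECcgg=4 SsEEccGG=4 SsEEccGg=8 SsEEccgg=4 SsEeCcGG=8 SsEeCcGg=16 SsEeCcgg=8 SsEeccGG=8 SsEeccGg=16 SsEeccgg=8 SseeCcGG=4 SseeCcGg=8 SseeCcgg=4 SseeccGG=4 SseeccGg=8 Sseeccgg=4 ssEECcGG=2 ssEECcGg=4 ssEECcgg=2 ssEEccGG=2 ssEEccGg=4 ssEEccgg=2 ssEeCcGG=4 ssEeCcGg=8 ssEeCcgg=4 ssEeccGG=4 ssEeccGg=8 ssEeccgg=4 sseeCcGG=2 sseeCcGg=4 sseeCcgg=2 sseeccGG=2 sseeccGg=4 sseeccgg=2
ssEeccGg hits 8/256; gcd=8; 8÷8/256÷8 = 1/32

P(ssEeccGg) = 1/32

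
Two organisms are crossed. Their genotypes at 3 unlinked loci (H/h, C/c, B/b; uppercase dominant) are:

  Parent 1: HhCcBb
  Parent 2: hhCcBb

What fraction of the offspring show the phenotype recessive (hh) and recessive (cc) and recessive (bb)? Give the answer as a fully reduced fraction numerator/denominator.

P(hh cc bb) = 1/32

HhCcBb gametes: HCB×1, HCb×1, HcB×1, Hcb×1, hCB×1, hCb×1, hcB×1, hcb×1
hhCcBb gametes: hCB×2, hCb×2, hcB×2, hcb×2
HhCcBb×hhCcBb grid (8·8=64): HhCCBB=2 HhCCBb=4 HhCCbb=2 HhCcBB=4 HhCcBb=8 HhCcbb=4 HhccBB=2 HhccBb=4 Hhccbb=2 hhCCBB=2 hhCCBb=4 hhCCbb=2 hhCcBB=4 hhCcBb=8 hhCcbb=4 hhccBB=2 hhccBb=4 hhccbb=2
hh cc bb hits 2/64; gcd=2; 2÷2/64÷2 = 1/32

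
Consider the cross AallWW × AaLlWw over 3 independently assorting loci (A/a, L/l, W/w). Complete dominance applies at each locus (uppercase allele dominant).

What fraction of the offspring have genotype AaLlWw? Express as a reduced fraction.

P(AaLlWw) = 1/8

AallWW gametes: AlW×4, alW×4
AaLlWw gametes: ALW×1, ALw×1, AlW×1, Alw×1, aLW×1, aLw×1, alW×1, alw×1
AallWW×AaLlWw grid (8·8=64): AALlWW=4 AALlWw=4 AAllWW=4 AAllWw=4 AaLlWW=8 AaLlWw=8 AallWW=8 AallWw=8 aaLlWW=4 aaLlWw=4 aallWW=4 aallWw=4
AaLlWw hits 8/64; gcd=8; 8÷8/64÷8 = 1/8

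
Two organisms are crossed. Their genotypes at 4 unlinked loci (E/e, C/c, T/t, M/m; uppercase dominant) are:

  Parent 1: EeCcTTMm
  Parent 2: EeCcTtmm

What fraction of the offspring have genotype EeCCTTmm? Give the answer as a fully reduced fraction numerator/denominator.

EeCcTTMm gametes: ECTM×2, ECTm×2, EcTM×2, EcTm×2, eCTM×2, eCTm×2, ecTM×2, ecTm×2
EeCcTtmm gametes: ECTm×2, ECtm×2, EcTm×2, Ectm×2, eCTm×2, eCtm×2, ecTm×2, ectm×2
EeCcTTMm×EeCcTtmm grid (16·16=256): EECCTTMm=4 EECCTTmm=4 EECCTtMm=4 EECCTtmm=4 EECcTTMm=8 EECcTTmm=8 EECcTtMm=8 EECcTtmm=8 EEccTTMm=4 EEccTTmm=4 EEccTtMm=4 EEccTtmm=4 EeCCTTMm=8 EeCCTTmm=8 EeCCTtMm=8 EeCCTtmm=8 EeCcTTMm=16 EeCcTTmm=16 EeCcTtMm=16 EeCcTtmm=16 EeccTTMm=8 EeccTTmm=8 EeccTtMm=8 EeccTtmm=8 eeCCTTMm=4 eeCCTTmm=4 eeCCTtMm=4 eeCCTtmm=4 eeCcTTMm=8 eeCcTTmm=8 eeCcTtMm=8 eeCcTtmm=8 eeccTTMm=4 eeccTTmm=4 eeccTtMm=4 eeccTtmm=4
EeCCTTmm hits 8/256; gcd=8; 8÷8/256÷8 = 1/32

P(EeCCTTmm) = 1/32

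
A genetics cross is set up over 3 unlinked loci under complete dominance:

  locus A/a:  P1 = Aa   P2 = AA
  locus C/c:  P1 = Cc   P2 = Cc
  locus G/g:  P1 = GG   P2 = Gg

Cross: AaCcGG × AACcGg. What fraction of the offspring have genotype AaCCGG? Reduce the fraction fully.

P(AaCCGG) = 1/16

AaCcGG gametes: ACG×2, AcG×2, aCG×2, acG×2
AACcGg gametes: ACG×2, ACg×2, AcG×2, Acg×2
AaCcGG×AACcGg grid (8·8=64): AACCGG=4 AACCGg=4 AACcGG=8 AACcGg=8 AAccGG=4 AAccGg=4 AaCCGG=4 AaCCGg=4 AaCcGG=8 AaCcGg=8 AaccGG=4 AaccGg=4
AaCCGG hits 4/64; gcd=4; 4÷4/64÷4 = 1/16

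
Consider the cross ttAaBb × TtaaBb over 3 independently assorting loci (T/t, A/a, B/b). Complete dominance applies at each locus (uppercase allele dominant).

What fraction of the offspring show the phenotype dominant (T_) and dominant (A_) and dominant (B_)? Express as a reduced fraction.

ttAaBb gametes: tAB×2, tAb×2, taB×2, tab×2
TtaaBb gametes: TaB×2, Tab×2, taB×2, tab×2
ttAaBb×TtaaBb grid (8·8=64): TtAaBB=4 TtAaBb=8 TtAabb=4 TtaaBB=4 TtaaBb=8 Ttaabb=4 ttAaBB=4 ttAaBb=8 ttAabb=4 ttaaBB=4 ttaaBb=8 ttaabb=4
T_ A_ B_ hits 12/64; gcd=4; 12÷4/64÷4 = 3/16

P(T_ A_ B_) = 3/16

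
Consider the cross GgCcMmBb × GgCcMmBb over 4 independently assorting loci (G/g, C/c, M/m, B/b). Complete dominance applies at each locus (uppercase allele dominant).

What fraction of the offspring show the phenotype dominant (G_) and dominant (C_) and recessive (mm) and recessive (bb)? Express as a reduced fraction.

P(G_ C_ mm bb) = 9/256

GgCcMmBb gametes: GCMB×1, GCMb×1, GCmB×1, GCmb×1, GcMB×1, GcMb×1, GcmB×1, Gcmb×1, gCMB×1, gCMb×1, gCmB×1, gCmb×1, gcMB×1, gcMb×1, gcmB×1, gcmb×1
GgCcMmBb gametes: GCMB×1, GCMb×1, GCmB×1, GCmb×1, GcMB×1, GcMb×1, GcmB×1, Gcmb×1, gCMB×1, gCMb×1, gCmB×1, gCmb×1, gcMB×1, gcMb×1, gcmB×1, gcmb×1
GgCcMmBb×GgCcMmBb grid (16·16=256): GGCCMMBB=1 GGCCMMBb=2 GGCCMMbb=1 GGCCMmBB=2 GGCCMmBb=4 GGCCMmbb=2 GGCCmmBB=1 GGCCmmBb=2 GGCCmmbb=1 GGCcMMBB=2 GGCcMMBb=4 GGCcMMbb=2 GGCcMmBB=4 GGCcMmBb=8 GGCcMmbb=4 GGCcmmBB=2 GGCcmmBb=4 GGCcmmbb=2 GGccMMBB=1 GGccMMBb=2 GGccMMbb=1 GGccMmBB=2 GGccMmBb=4 GGccMmbb=2 GGccmmBB=1 GGccmmBb=2 GGccmmbb=1 GgCCMMBB=2 GgCCMMBb=4 GgCCMMbb=2 GgCCMmBB=4 GgCCMmBb=8 GgCCMmbb=4 GgCCmmBB=2 GgCCmmBb=4 GgCCmmbb=2 GgCcMMBB=4 GgCcMMBb=8 GgCcMMbb=4 GgCcMmBB=8 GgCcMmBb=16 GgCcMmbb=8 GgCcmmBB=4 GgCcmmBb=8 GgCcmmbb=4 GgccMMBB=2 GgccMMBb=4 GgccMMbb=2 GgccMmBB=4 GgccMmBb=8 GgccMmbb=4 GgccmmBB=2 GgccmmBb=4 Ggccmmbb=2 ggCCMMBB=1 ggCCMMBb=2 ggCCMMbb=1 ggCCMmBB=2 ggCCMmBb=4 ggCCMmbb=2 ggCCmmBB=1 ggCCmmBb=2 ggCCmmbb=1 ggCcMMBB=2 ggCcMMBb=4 ggCcMMbb=2 ggCcMmBB=4 ggCcMmBb=8 ggCcMmbb=4 ggCcmmBB=2 ggCcmmBb=4 ggCcmmbb=2 ggccMMBB=1 ggccMMBb=2 ggccMMbb=1 ggccMmBB=2 ggccMmBb=4 ggccMmbb=2 ggccmmBB=1 ggccmmBb=2 ggccmmbb=1
G_ C_ mm bb hits 9/256; gcd=1; 9÷1/256÷1 = 9/256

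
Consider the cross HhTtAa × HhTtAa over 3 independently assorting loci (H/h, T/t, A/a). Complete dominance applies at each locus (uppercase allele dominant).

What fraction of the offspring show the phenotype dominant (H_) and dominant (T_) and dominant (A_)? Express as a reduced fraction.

HhTtAa gametes: HTA×1, HTa×1, HtA×1, Hta×1, hTA×1, hTa×1, htA×1, hta×1
HhTtAa gametes: HTA×1, HTa×1, HtA×1, Hta×1, hTA×1, hTa×1, htA×1, hta×1
HhTtAa×HhTtAa grid (8·8=64): HHTTAA=1 HHTTAa=2 HHTTaa=1 HHTtAA=2 HHTtAa=4 HHTtaa=2 HHttAA=1 HHttAa=2 HHttaa=1 HhTTAA=2 HhTTAa=4 HhTTaa=2 HhTtAA=4 HhTtAa=8 HhTtaa=4 HhttAA=2 HhttAa=4 Hhttaa=2 hhTTAA=1 hhTTAa=2 hhTTaa=1 hhTtAA=2 hhTtAa=4 hhTtaa=2 hhttAA=1 hhttAa=2 hhttaa=1
H_ T_ A_ hits 27/64; gcd=1; 27÷1/64÷1 = 27/64

P(H_ T_ A_) = 27/64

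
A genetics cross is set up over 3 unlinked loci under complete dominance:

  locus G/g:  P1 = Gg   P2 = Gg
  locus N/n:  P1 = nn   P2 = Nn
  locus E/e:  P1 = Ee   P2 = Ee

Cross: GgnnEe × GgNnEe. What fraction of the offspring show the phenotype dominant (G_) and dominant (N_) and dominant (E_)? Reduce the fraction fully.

GgnnEe gametes: GnE×2, Gne×2, gnE×2, gne×2
GgNnEe gametes: GNE×1, GNe×1, GnE×1, Gne×1, gNE×1, gNe×1, gnE×1, gne×1
GgnnEe×GgNnEe grid (8·8=64): GGNnEE=2 GGNnEe=4 GGNnee=2 GGnnEE=2 GGnnEe=4 GGnnee=2 GgNnEE=4 GgNnEe=8 GgNnee=4 GgnnEE=4 GgnnEe=8 Ggnnee=4 ggNnEE=2 ggNnEe=4 ggNnee=2 ggnnEE=2 ggnnEe=4 ggnnee=2
G_ N_ E_ hits 18/64; gcd=2; 18÷2/64÷2 = 9/32

P(G_ N_ E_) = 9/32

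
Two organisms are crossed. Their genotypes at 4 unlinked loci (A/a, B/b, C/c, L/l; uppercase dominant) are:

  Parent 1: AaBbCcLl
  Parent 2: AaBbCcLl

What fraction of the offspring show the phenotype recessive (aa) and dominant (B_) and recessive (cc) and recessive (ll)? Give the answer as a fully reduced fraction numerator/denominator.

P(aa B_ cc ll) = 3/256

AaBbCcLl gametes: ABCL×1, ABCl×1, ABcL×1, ABcl×1, AbCL×1, AbCl×1, AbcL×1, Abcl×1, aBCL×1, aBCl×1, aBcL×1, aBcl×1, abCL×1, abCl×1, abcL×1, abcl×1
AaBbCcLl gametes: ABCL×1, ABCl×1, ABcL×1, ABcl×1, AbCL×1, AbCl×1, AbcL×1, Abcl×1, aBCL×1, aBCl×1, aBcL×1, aBcl×1, abCL×1, abCl×1, abcL×1, abcl×1
AaBbCcLl×AaBbCcLl grid (16·16=256): AABBCCLL=1 AABBCCLl=2 AABBCCll=1 AABBCcLL=2 AABBCcLl=4 AABBCcll=2 AABBccLL=1 AABBccLl=2 AABBccll=1 AABbCCLL=2 AABbCCLl=4 AABbCCll=2 AABbCcLL=4 AABbCcLl=8 AABbCcll=4 AABbccLL=2 AABbccLl=4 AABbccll=2 AAbbCCLL=1 AAbbCCLl=2 AAbbCCll=1 AAbbCcLL=2 AAbbCcLl=4 AAbbCcll=2 AAbbccLL=1 AAbbccLl=2 AAbbccll=1 AaBBCCLL=2 AaBBCCLl=4 AaBBCCll=2 AaBBCcLL=4 AaBBCcLl=8 AaBBCcll=4 AaBBccLL=2 AaBBccLl=4 AaBBccll=2 AaBbCCLL=4 AaBbCCLl=8 AaBbCCll=4 AaBbCcLL=8 AaBbCcLl=16 AaBbCcll=8 AaBbccLL=4 AaBbccLl=8 AaBbccll=4 AabbCCLL=2 AabbCCLl=4 AabbCCll=2 AabbCcLL=4 AabbCcLl=8 AabbCcll=4 AabbccLL=2 AabbccLl=4 Aabbccll=2 aaBBCCLL=1 aaBBCCLl=2 aaBBCCll=1 aaBBCcLL=2 aaBBCcLl=4 aaBBCcll=2 aaBBccLL=1 aaBBccLl=2 aaBBccll=1 aaBbCCLL=2 aaBbCCLl=4 aaBbCCll=2 aaBbCcLL=4 aaBbCcLl=8 aaBbCcll=4 aaBbccLL=2 aaBbccLl=4 aaBbccll=2 aabbCCLL=1 aabbCCLl=2 aabbCCll=1 aabbCcLL=2 aabbCcLl=4 aabbCcll=2 aabbccLL=1 aabbccLl=2 aabbccll=1
aa B_ cc ll hits 3/256; gcd=1; 3÷1/256÷1 = 3/256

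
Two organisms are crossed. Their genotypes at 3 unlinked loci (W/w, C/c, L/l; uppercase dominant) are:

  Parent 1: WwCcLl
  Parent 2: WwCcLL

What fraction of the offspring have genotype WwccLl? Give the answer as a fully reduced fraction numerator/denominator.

P(WwccLl) = 1/16

WwCcLl gametes: WCL×1, WCl×1, WcL×1, Wcl×1, wCL×1, wCl×1, wcL×1, wcl×1
WwCcLL gametes: WCL×2, WcL×2, wCL×2, wcL×2
WwCcLl×WwCcLL grid (8·8=64): WWCCLL=2 WWCCLl=2 WWCcLL=4 WWCcLl=4 WWccLL=2 WWccLl=2 WwCCLL=4 WwCCLl=4 WwCcLL=8 WwCcLl=8 WwccLL=4 WwccLl=4 wwCCLL=2 wwCCLl=2 wwCcLL=4 wwCcLl=4 wwccLL=2 wwccLl=2
WwccLl hits 4/64; gcd=4; 4÷4/64÷4 = 1/16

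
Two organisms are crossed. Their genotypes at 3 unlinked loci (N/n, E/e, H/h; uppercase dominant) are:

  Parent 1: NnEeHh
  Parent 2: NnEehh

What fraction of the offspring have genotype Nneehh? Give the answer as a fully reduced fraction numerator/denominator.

NnEeHh gametes: NEH×1, NEh×1, NeH×1, Neh×1, nEH×1, nEh×1, neH×1, neh×1
NnEehh gametes: NEh×2, Neh×2, nEh×2, neh×2
NnEeHh×NnEehh grid (8·8=64): NNEEHh=2 NNEEhh=2 NNEeHh=4 NNEehh=4 NNeeHh=2 NNeehh=2 NnEEHh=4 NnEEhh=4 NnEeHh=8 NnEehh=8 NneeHh=4 Nneehh=4 nnEEHh=2 nnEEhh=2 nnEeHh=4 nnEehh=4 nneeHh=2 nneehh=2
Nneehh hits 4/64; gcd=4; 4÷4/64÷4 = 1/16

P(Nneehh) = 1/16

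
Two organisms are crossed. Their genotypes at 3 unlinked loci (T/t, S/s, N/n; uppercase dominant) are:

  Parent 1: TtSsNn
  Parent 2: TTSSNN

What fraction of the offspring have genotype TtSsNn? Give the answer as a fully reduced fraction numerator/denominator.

TtSsNn gametes: TSN×1, TSn×1, TsN×1, Tsn×1, tSN×1, tSn×1, tsN×1, tsn×1
TTSSNN gametes: TSN×8
TtSsNn×TTSSNN grid (8·8=64): TTSSNN=8 TTSSNn=8 TTSsNN=8 TTSsNn=8 TtSSNN=8 TtSSNn=8 TtSsNN=8 TtSsNn=8
TtSsNn hits 8/64; gcd=8; 8÷8/64÷8 = 1/8

P(TtSsNn) = 1/8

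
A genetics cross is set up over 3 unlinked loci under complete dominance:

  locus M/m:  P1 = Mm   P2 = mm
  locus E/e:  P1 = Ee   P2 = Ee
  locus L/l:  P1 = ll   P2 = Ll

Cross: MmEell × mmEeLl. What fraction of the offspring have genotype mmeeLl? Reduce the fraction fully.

P(mmeeLl) = 1/16

MmEell gametes: MEl×2, Mel×2, mEl×2, mel×2
mmEeLl gametes: mEL×2, mEl×2, meL×2, mel×2
MmEell×mmEeLl grid (8·8=64): MmEELl=4 MmEEll=4 MmEeLl=8 MmEell=8 MmeeLl=4 Mmeell=4 mmEELl=4 mmEEll=4 mmEeLl=8 mmEell=8 mmeeLl=4 mmeell=4
mmeeLl hits 4/64; gcd=4; 4÷4/64÷4 = 1/16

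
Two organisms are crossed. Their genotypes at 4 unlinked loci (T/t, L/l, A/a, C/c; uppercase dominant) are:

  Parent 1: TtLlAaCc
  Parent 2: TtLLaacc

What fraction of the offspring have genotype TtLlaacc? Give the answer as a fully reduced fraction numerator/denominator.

TtLlAaCc gametes: TLAC×1, TLAc×1, TLaC×1, TLac×1, TlAC×1, TlAc×1, TlaC×1, Tlac×1, tLAC×1, tLAc×1, tLaC×1, tLac×1, tlAC×1, tlAc×1, tlaC×1, tlac×1
TtLLaacc gametes: TLac×8, tLac×8
TtLlAaCc×TtLLaacc grid (16·16=256): TTLLAaCc=8 TTLLAacc=8 TTLLaaCc=8 TTLLaacc=8 TTLlAaCc=8 TTLlAacc=8 TTLlaaCc=8 TTLlaacc=8 TtLLAaCc=16 TtLLAacc=16 TtLLaaCc=16 TtLLaacc=16 TtLlAaCc=16 TtLlAacc=16 TtLlaaCc=16 TtLlaacc=16 ttLLAaCc=8 ttLLAacc=8 ttLLaaCc=8 ttLLaacc=8 ttLlAaCc=8 ttLlAacc=8 ttLlaaCc=8 ttLlaacc=8
TtLlaacc hits 16/256; gcd=16; 16÷16/256÷16 = 1/16

P(TtLlaacc) = 1/16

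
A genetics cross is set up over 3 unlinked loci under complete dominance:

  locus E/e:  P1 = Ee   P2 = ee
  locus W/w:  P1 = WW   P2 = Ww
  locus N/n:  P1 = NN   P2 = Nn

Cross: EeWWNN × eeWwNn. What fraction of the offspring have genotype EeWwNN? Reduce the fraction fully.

EeWWNN gametes: EWN×4, eWN×4
eeWwNn gametes: eWN×2, eWn×2, ewN×2, ewn×2
EeWWNN×eeWwNn grid (8·8=64): EeWWNN=8 EeWWNn=8 EeWwNN=8 EeWwNn=8 eeWWNN=8 eeWWNn=8 eeWwNN=8 eeWwNn=8
EeWwNN hits 8/64; gcd=8; 8÷8/64÷8 = 1/8

P(EeWwNN) = 1/8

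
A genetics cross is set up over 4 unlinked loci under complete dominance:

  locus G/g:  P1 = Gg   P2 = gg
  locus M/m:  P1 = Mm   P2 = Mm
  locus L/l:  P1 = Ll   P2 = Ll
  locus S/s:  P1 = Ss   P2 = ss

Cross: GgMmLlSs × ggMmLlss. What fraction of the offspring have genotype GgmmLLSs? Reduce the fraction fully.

GgMmLlSs gametes: GMLS×1, GMLs×1, GMlS×1, GMls×1, GmLS×1, GmLs×1, GmlS×1, Gmls×1, gMLS×1, gMLs×1, gMlS×1, gMls×1, gmLS×1, gmLs×1, gmlS×1, gmls×1
ggMmLlss gametes: gMLs×4, gMls×4, gmLs×4, gmls×4
GgMmLlSs×ggMmLlss grid (16·16=256): GgMMLLSs=4 GgMMLLss=4 GgMMLlSs=8 GgMMLlss=8 GgMMllSs=4 GgMMllss=4 GgMmLLSs=8 GgMmLLss=8 GgMmLlSs=16 GgMmLlss=16 GgMmllSs=8 GgMmllss=8 GgmmLLSs=4 GgmmLLss=4 GgmmLlSs=8 GgmmLlss=8 GgmmllSs=4 Ggmmllss=4 ggMMLLSs=4 ggMMLLss=4 ggMMLlSs=8 ggMMLlss=8 ggMMllSs=4 ggMMllss=4 ggMmLLSs=8 ggMmLLss=8 ggMmLlSs=16 ggMmLlss=16 ggMmllSs=8 ggMmllss=8 ggmmLLSs=4 ggmmLLss=4 ggmmLlSs=8 ggmmLlss=8 ggmmllSs=4 ggmmllss=4
GgmmLLSs hits 4/256; gcd=4; 4÷4/256÷4 = 1/64

P(GgmmLLSs) = 1/64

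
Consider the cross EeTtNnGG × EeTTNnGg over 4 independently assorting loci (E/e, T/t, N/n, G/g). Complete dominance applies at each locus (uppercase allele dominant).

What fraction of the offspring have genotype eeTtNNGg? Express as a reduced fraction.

EeTtNnGG gametes: ETNG×2, ETnG×2, EtNG×2, EtnG×2, eTNG×2, eTnG×2, etNG×2, etnG×2
EeTTNnGg gametes: ETNG×2, ETNg×2, ETnG×2, ETng×2, eTNG×2, eTNg×2, eTnG×2, eTng×2
EeTtNnGG×EeTTNnGg grid (16·16=256): EETTNNGG=4 EETTNNGg=4 EETTNnGG=8 EETTNnGg=8 EETTnnGG=4 EETTnnGg=4 EETtNNGG=4 EETtNNGg=4 EETtNnGG=8 EETtNnGg=8 EETtnnGG=4 EETtnnGg=4 EeTTNNGG=8 EeTTNNGg=8 EeTTNnGG=16 EeTTNnGg=16 EeTTnnGG=8 EeTTnnGg=8 EeTtNNGG=8 EeTtNNGg=8 EeTtNnGG=16 EeTtNnGg=16 EeTtnnGG=8 EeTtnnGg=8 eeTTNNGG=4 eeTTNNGg=4 eeTTNnGG=8 eeTTNnGg=8 eeTTnnGG=4 eeTTnnGg=4 eeTtNNGG=4 eeTtNNGg=4 eeTtNnGG=8 eeTtNnGg=8 eeTtnnGG=4 eeTtnnGg=4
eeTtNNGg hits 4/256; gcd=4; 4÷4/256÷4 = 1/64

P(eeTtNNGg) = 1/64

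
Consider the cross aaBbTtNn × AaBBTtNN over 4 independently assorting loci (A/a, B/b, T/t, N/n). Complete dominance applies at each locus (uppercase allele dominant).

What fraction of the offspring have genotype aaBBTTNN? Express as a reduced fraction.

aaBbTtNn gametes: aBTN×2, aBTn×2, aBtN×2, aBtn×2, abTN×2, abTn×2, abtN×2, abtn×2
AaBBTtNN gametes: ABTN×4, ABtN×4, aBTN×4, aBtN×4
aaBbTtNn×AaBBTtNN grid (16·16=256): AaBBTTNN=8 AaBBTTNn=8 AaBBTtNN=16 AaBBTtNn=16 AaBBttNN=8 AaBBttNn=8 AaBbTTNN=8 AaBbTTNn=8 AaBbTtNN=16 AaBbTtNn=16 AaBbttNN=8 AaBbttNn=8 aaBBTTNN=8 aaBBTTNn=8 aaBBTtNN=16 aaBBTtNn=16 aaBBttNN=8 aaBBttNn=8 aaBbTTNN=8 aaBbTTNn=8 aaBbTtNN=16 aaBbTtNn=16 aaBbttNN=8 aaBbttNn=8
aaBBTTNN hits 8/256; gcd=8; 8÷8/256÷8 = 1/32

P(aaBBTTNN) = 1/32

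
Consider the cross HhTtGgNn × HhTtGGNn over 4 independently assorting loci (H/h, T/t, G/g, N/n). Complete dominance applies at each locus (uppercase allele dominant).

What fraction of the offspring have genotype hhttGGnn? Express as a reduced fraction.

HhTtGgNn gametes: HTGN×1, HTGn×1, HTgN×1, HTgn×1, HtGN×1, HtGn×1, HtgN×1, Htgn×1, hTGN×1, hTGn×1, hTgN×1, hTgn×1, htGN×1, htGn×1, htgN×1, htgn×1
HhTtGGNn gametes: HTGN×2, HTGn×2, HtGN×2, HtGn×2, hTGN×2, hTGn×2, htGN×2, htGn×2
HhTtGgNn×HhTtGGNn grid (16·16=256): HHTTGGNN=2 HHTTGGNn=4 HHTTGGnn=2 HHTTGgNN=2 HHTTGgNn=4 HHTTGgnn=2 HHTtGGNN=4 HHTtGGNn=8 HHTtGGnn=4 HHTtGgNN=4 HHTtGgNn=8 HHTtGgnn=4 HHttGGNN=2 HHttGGNn=4 HHttGGnn=2 HHttGgNN=2 HHttGgNn=4 HHttGgnn=2 HhTTGGNN=4 HhTTGGNn=8 HhTTGGnn=4 HhTTGgNN=4 HhTTGgNn=8 HhTTGgnn=4 HhTtGGNN=8 HhTtGGNn=16 HhTtGGnn=8 HhTtGgNN=8 HhTtGgNn=16 HhTtGgnn=8 HhttGGNN=4 HhttGGNn=8 HhttGGnn=4 HhttGgNN=4 HhttGgNn=8 HhttGgnn=4 hhTTGGNN=2 hhTTGGNn=4 hhTTGGnn=2 hhTTGgNN=2 hhTTGgNn=4 hhTTGgnn=2 hhTtGGNN=4 hhTtGGNn=8 hhTtGGnn=4 hhTtGgNN=4 hhTtGgNn=8 hhTtGgnn=4 hhttGGNN=2 hhttGGNn=4 hhttGGnn=2 hhttGgNN=2 hhttGgNn=4 hhttGgnn=2
hhttGGnn hits 2/256; gcd=2; 2÷2/256÷2 = 1/128

P(hhttGGnn) = 1/128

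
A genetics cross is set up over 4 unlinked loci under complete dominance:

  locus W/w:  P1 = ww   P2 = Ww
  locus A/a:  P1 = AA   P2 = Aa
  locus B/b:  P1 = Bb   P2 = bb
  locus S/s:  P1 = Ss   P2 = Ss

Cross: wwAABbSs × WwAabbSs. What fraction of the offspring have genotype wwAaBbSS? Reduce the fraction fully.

wwAABbSs gametes: wABS×4, wABs×4, wAbS×4, wAbs×4
WwAabbSs gametes: WAbS×2, WAbs×2, WabS×2, Wabs×2, wAbS×2, wAbs×2, wabS×2, wabs×2
wwAABbSs×WwAabbSs grid (16·16=256): WwAABbSS=8 WwAABbSs=16 WwAABbss=8 WwAAbbSS=8 WwAAbbSs=16 WwAAbbss=8 WwAaBbSS=8 WwAaBbSs=16 WwAaBbss=8 WwAabbSS=8 WwAabbSs=16 WwAabbss=8 wwAABbSS=8 wwAABbSs=16 wwAABbss=8 wwAAbbSS=8 wwAAbbSs=16 wwAAbbss=8 wwAaBbSS=8 wwAaBbSs=16 wwAaBbss=8 wwAabbSS=8 wwAabbSs=16 wwAabbss=8
wwAaBbSS hits 8/256; gcd=8; 8÷8/256÷8 = 1/32

P(wwAaBbSS) = 1/32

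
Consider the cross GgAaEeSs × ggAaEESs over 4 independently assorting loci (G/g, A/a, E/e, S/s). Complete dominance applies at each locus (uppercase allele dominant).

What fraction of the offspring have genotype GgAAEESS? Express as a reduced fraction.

P(GgAAEESS) = 1/64

GgAaEeSs gametes: GAES×1, GAEs×1, GAeS×1, GAes×1, GaES×1, GaEs×1, GaeS×1, Gaes×1, gAES×1, gAEs×1, gAeS×1, gAes×1, gaES×1, gaEs×1, gaeS×1, gaes×1
ggAaEESs gametes: gAES×4, gAEs×4, gaES×4, gaEs×4
GgAaEeSs×ggAaEESs grid (16·16=256): GgAAEESS=4 GgAAEESs=8 GgAAEEss=4 GgAAEeSS=4 GgAAEeSs=8 GgAAEess=4 GgAaEESS=8 GgAaEESs=16 GgAaEEss=8 GgAaEeSS=8 GgAaEeSs=16 GgAaEess=8 GgaaEESS=4 GgaaEESs=8 GgaaEEss=4 GgaaEeSS=4 GgaaEeSs=8 GgaaEess=4 ggAAEESS=4 ggAAEESs=8 ggAAEEss=4 ggAAEeSS=4 ggAAEeSs=8 ggAAEess=4 ggAaEESS=8 ggAaEESs=16 ggAaEEss=8 ggAaEeSS=8 ggAaEeSs=16 ggAaEess=8 ggaaEESS=4 ggaaEESs=8 ggaaEEss=4 ggaaEeSS=4 ggaaEeSs=8 ggaaEess=4
GgAAEESS hits 4/256; gcd=4; 4÷4/256÷4 = 1/64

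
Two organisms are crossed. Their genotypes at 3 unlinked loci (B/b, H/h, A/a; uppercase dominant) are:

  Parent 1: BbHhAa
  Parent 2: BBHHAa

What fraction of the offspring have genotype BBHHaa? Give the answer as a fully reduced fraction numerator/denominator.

BbHhAa gametes: BHA×1, BHa×1, BhA×1, Bha×1, bHA×1, bHa×1, bhA×1, bha×1
BBHHAa gametes: BHA×4, BHa×4
BbHhAa×BBHHAa grid (8·8=64): BBHHAA=4 BBHHAa=8 BBHHaa=4 BBHhAA=4 BBHhAa=8 BBHhaa=4 BbHHAA=4 BbHHAa=8 BbHHaa=4 BbHhAA=4 BbHhAa=8 BbHhaa=4
BBHHaa hits 4/64; gcd=4; 4÷4/64÷4 = 1/16

P(BBHHaa) = 1/16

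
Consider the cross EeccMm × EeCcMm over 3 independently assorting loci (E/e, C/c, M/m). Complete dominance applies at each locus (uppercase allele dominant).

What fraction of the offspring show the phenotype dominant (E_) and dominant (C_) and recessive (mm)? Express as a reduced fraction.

EeccMm gametes: EcM×2, Ecm×2, ecM×2, ecm×2
EeCcMm gametes: ECM×1, ECm×1, EcM×1, Ecm×1, eCM×1, eCm×1, ecM×1, ecm×1
EeccMm×EeCcMm grid (8·8=64): EECcMM=2 EECcMm=4 EECcmm=2 EEccMM=2 EEccMm=4 EEccmm=2 EeCcMM=4 EeCcMm=8 EeCcmm=4 EeccMM=4 EeccMm=8 Eeccmm=4 eeCcMM=2 eeCcMm=4 eeCcmm=2 eeccMM=2 eeccMm=4 eeccmm=2
E_ C_ mm hits 6/64; gcd=2; 6÷2/64÷2 = 3/32

P(E_ C_ mm) = 3/32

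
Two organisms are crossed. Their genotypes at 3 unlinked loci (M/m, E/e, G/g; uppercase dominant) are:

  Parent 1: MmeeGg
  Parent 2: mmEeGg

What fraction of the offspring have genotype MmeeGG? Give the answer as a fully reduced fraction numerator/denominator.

MmeeGg gametes: MeG×2, Meg×2, meG×2, meg×2
mmEeGg gametes: mEG×2, mEg×2, meG×2, meg×2
MmeeGg×mmEeGg grid (8·8=64): MmEeGG=4 MmEeGg=8 MmEegg=4 MmeeGG=4 MmeeGg=8 Mmeegg=4 mmEeGG=4 mmEeGg=8 mmEegg=4 mmeeGG=4 mmeeGg=8 mmeegg=4
MmeeGG hits 4/64; gcd=4; 4÷4/64÷4 = 1/16

P(MmeeGG) = 1/16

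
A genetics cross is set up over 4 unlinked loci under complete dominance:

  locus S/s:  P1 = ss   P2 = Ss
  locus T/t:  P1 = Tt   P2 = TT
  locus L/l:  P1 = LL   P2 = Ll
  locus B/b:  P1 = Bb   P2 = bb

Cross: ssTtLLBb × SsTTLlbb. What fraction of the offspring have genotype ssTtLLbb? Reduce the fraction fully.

P(ssTtLLbb) = 1/16

ssTtLLBb gametes: sTLB×4, sTLb×4, stLB×4, stLb×4
SsTTLlbb gametes: STLb×4, STlb×4, sTLb×4, sTlb×4
ssTtLLBb×SsTTLlbb grid (16·16=256): SsTTLLBb=16 SsTTLLbb=16 SsTTLlBb=16 SsTTLlbb=16 SsTtLLBb=16 SsTtLLbb=16 SsTtLlBb=16 SsTtLlbb=16 ssTTLLBb=16 ssTTLLbb=16 ssTTLlBb=16 ssTTLlbb=16 ssTtLLBb=16 ssTtLLbb=16 ssTtLlBb=16 ssTtLlbb=16
ssTtLLbb hits 16/256; gcd=16; 16÷16/256÷16 = 1/16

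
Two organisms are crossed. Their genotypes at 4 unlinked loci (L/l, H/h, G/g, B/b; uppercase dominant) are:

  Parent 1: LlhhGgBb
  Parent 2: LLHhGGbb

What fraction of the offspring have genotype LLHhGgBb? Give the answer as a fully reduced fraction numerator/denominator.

LlhhGgBb gametes: LhGB×2, LhGb×2, LhgB×2, Lhgb×2, lhGB×2, lhGb×2, lhgB×2, lhgb×2
LLHhGGbb gametes: LHGb×8, LhGb×8
LlhhGgBb×LLHhGGbb grid (16·16=256): LLHhGGBb=16 LLHhGGbb=16 LLHhGgBb=16 LLHhGgbb=16 LLhhGGBb=16 LLhhGGbb=16 LLhhGgBb=16 LLhhGgbb=16 LlHhGGBb=16 LlHhGGbb=16 LlHhGgBb=16 LlHhGgbb=16 LlhhGGBb=16 LlhhGGbb=16 LlhhGgBb=16 LlhhGgbb=16
LLHhGgBb hits 16/256; gcd=16; 16÷16/256÷16 = 1/16

P(LLHhGgBb) = 1/16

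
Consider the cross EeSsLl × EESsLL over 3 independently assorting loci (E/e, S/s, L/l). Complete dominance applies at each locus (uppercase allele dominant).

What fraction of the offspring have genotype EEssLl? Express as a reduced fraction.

EeSsLl gametes: ESL×1, ESl×1, EsL×1, Esl×1, eSL×1, eSl×1, esL×1, esl×1
EESsLL gametes: ESL×4, EsL×4
EeSsLl×EESsLL grid (8·8=64): EESSLL=4 EESSLl=4 EESsLL=8 EESsLl=8 EEssLL=4 EEssLl=4 EeSSLL=4 EeSSLl=4 EeSsLL=8 EeSsLl=8 EessLL=4 EessLl=4
EEssLl hits 4/64; gcd=4; 4÷4/64÷4 = 1/16

P(EEssLl) = 1/16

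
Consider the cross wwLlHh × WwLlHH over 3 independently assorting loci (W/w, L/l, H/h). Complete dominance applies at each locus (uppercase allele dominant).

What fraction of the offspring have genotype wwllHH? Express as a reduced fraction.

wwLlHh gametes: wLH×2, wLh×2, wlH×2, wlh×2
WwLlHH gametes: WLH×2, WlH×2, wLH×2, wlH×2
wwLlHh×WwLlHH grid (8·8=64): WwLLHH=4 WwLLHh=4 WwLlHH=8 WwLlHh=8 WwllHH=4 WwllHh=4 wwLLHH=4 wwLLHh=4 wwLlHH=8 wwLlHh=8 wwllHH=4 wwllHh=4
wwllHH hits 4/64; gcd=4; 4÷4/64÷4 = 1/16

P(wwllHH) = 1/16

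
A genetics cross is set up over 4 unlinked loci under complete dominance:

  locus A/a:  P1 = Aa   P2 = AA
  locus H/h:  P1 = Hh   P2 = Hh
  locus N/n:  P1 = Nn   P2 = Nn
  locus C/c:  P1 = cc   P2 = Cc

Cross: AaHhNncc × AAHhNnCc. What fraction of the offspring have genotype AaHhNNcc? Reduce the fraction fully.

AaHhNncc gametes: AHNc×2, AHnc×2, AhNc×2, Ahnc×2, aHNc×2, aHnc×2, ahNc×2, ahnc×2
AAHhNnCc gametes: AHNC×2, AHNc×2, AHnC×2, AHnc×2, AhNC×2, AhNc×2, AhnC×2, Ahnc×2
AaHhNncc×AAHhNnCc grid (16·16=256): AAHHNNCc=4 AAHHNNcc=4 AAHHNnCc=8 AAHHNncc=8 AAHHnnCc=4 AAHHnncc=4 AAHhNNCc=8 AAHhNNcc=8 AAHhNnCc=16 AAHhNncc=16 AAHhnnCc=8 AAHhnncc=8 AAhhNNCc=4 AAhhNNcc=4 AAhhNnCc=8 AAhhNncc=8 AAhhnnCc=4 AAhhnncc=4 AaHHNNCc=4 AaHHNNcc=4 AaHHNnCc=8 AaHHNncc=8 AaHHnnCc=4 AaHHnncc=4 AaHhNNCc=8 AaHhNNcc=8 AaHhNnCc=16 AaHhNncc=16 AaHhnnCc=8 AaHhnncc=8 AahhNNCc=4 AahhNNcc=4 AahhNnCc=8 AahhNncc=8 AahhnnCc=4 Aahhnncc=4
AaHhNNcc hits 8/256; gcd=8; 8÷8/256÷8 = 1/32

P(AaHhNNcc) = 1/32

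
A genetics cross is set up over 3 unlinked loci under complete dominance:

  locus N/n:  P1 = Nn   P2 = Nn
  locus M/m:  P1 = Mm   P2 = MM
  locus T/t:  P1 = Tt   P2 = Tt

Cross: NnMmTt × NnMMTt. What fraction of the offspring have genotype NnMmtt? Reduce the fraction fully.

P(NnMmtt) = 1/16

NnMmTt gametes: NMT×1, NMt×1, NmT×1, Nmt×1, nMT×1, nMt×1, nmT×1, nmt×1
NnMMTt gametes: NMT×2, NMt×2, nMT×2, nMt×2
NnMmTt×NnMMTt grid (8·8=64): NNMMTT=2 NNMMTt=4 NNMMtt=2 NNMmTT=2 NNMmTt=4 NNMmtt=2 NnMMTT=4 NnMMTt=8 NnMMtt=4 NnMmTT=4 NnMmTt=8 NnMmtt=4 nnMMTT=2 nnMMTt=4 nnMMtt=2 nnMmTT=2 nnMmTt=4 nnMmtt=2
NnMmtt hits 4/64; gcd=4; 4÷4/64÷4 = 1/16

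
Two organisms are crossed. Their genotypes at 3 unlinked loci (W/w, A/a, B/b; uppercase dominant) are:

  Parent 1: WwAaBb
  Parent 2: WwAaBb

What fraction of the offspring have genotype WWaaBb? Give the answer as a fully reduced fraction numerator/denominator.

P(WWaaBb) = 1/32

WwAaBb gametes: WAB×1, WAb×1, WaB×1, Wab×1, wAB×1, wAb×1, waB×1, wab×1
WwAaBb gametes: WAB×1, WAb×1, WaB×1, Wab×1, wAB×1, wAb×1, waB×1, wab×1
WwAaBb×WwAaBb grid (8·8=64): WWAABB=1 WWAABb=2 WWAAbb=1 WWAaBB=2 WWAaBb=4 WWAabb=2 WWaaBB=1 WWaaBb=2 WWaabb=1 WwAABB=2 WwAABb=4 WwAAbb=2 WwAaBB=4 WwAaBb=8 WwAabb=4 WwaaBB=2 WwaaBb=4 Wwaabb=2 wwAABB=1 wwAABb=2 wwAAbb=1 wwAaBB=2 wwAaBb=4 wwAabb=2 wwaaBB=1 wwaaBb=2 wwaabb=1
WWaaBb hits 2/64; gcd=2; 2÷2/64÷2 = 1/32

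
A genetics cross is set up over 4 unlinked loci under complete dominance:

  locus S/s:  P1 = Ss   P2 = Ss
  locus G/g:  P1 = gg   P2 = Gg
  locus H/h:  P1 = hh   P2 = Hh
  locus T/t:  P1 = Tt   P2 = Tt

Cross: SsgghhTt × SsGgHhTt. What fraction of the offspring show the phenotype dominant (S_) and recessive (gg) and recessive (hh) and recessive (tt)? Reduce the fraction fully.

P(S_ gg hh tt) = 3/64

SsgghhTt gametes: SghT×4, Sght×4, sghT×4, sght×4
SsGgHhTt gametes: SGHT×1, SGHt×1, SGhT×1, SGht×1, SgHT×1, SgHt×1, SghT×1, Sght×1, sGHT×1, sGHt×1, sGhT×1, sGht×1, sgHT×1, sgHt×1, sghT×1, sght×1
SsgghhTt×SsGgHhTt grid (16·16=256): SSGgHhTT=4 SSGgHhTt=8 SSGgHhtt=4 SSGghhTT=4 SSGghhTt=8 SSGghhtt=4 SSggHhTT=4 SSggHhTt=8 SSggHhtt=4 SSgghhTT=4 SSgghhTt=8 SSgghhtt=4 SsGgHhTT=8 SsGgHhTt=16 SsGgHhtt=8 SsGghhTT=8 SsGghhTt=16 SsGghhtt=8 SsggHhTT=8 SsggHhTt=16 SsggHhtt=8 SsgghhTT=8 SsgghhTt=16 Ssgghhtt=8 ssGgHhTT=4 ssGgHhTt=8 ssGgHhtt=4 ssGghhTT=4 ssGghhTt=8 ssGghhtt=4 ssggHhTT=4 ssggHhTt=8 ssggHhtt=4 ssgghhTT=4 ssgghhTt=8 ssgghhtt=4
S_ gg hh tt hits 12/256; gcd=4; 12÷4/256÷4 = 3/64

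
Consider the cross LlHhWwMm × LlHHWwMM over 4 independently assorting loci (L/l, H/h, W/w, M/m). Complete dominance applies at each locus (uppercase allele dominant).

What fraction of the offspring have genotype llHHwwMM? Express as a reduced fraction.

LlHhWwMm gametes: LHWM×1, LHWm×1, LHwM×1, LHwm×1, LhWM×1, LhWm×1, LhwM×1, Lhwm×1, lHWM×1, lHWm×1, lHwM×1, lHwm×1, lhWM×1, lhWm×1, lhwM×1, lhwm×1
LlHHWwMM gametes: LHWM×4, LHwM×4, lHWM×4, lHwM×4
LlHhWwMm×LlHHWwMM grid (16·16=256): LLHHWWMM=4 LLHHWWMm=4 LLHHWwMM=8 LLHHWwMm=8 LLHHwwMM=4 LLHHwwMm=4 LLHhWWMM=4 LLHhWWMm=4 LLHhWwMM=8 LLHhWwMm=8 LLHhwwMM=4 LLHhwwMm=4 LlHHWWMM=8 LlHHWWMm=8 LlHHWwMM=16 LlHHWwMm=16 LlHHwwMM=8 LlHHwwMm=8 LlHhWWMM=8 LlHhWWMm=8 LlHhWwMM=16 LlHhWwMm=16 LlHhwwMM=8 LlHhwwMm=8 llHHWWMM=4 llHHWWMm=4 llHHWwMM=8 llHHWwMm=8 llHHwwMM=4 llHHwwMm=4 llHhWWMM=4 llHhWWMm=4 llHhWwMM=8 llHhWwMm=8 llHhwwMM=4 llHhwwMm=4
llHHwwMM hits 4/256; gcd=4; 4÷4/256÷4 = 1/64

P(llHHwwMM) = 1/64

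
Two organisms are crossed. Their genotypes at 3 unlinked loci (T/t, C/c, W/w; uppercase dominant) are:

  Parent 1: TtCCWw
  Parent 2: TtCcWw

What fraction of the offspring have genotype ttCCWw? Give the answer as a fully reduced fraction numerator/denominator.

P(ttCCWw) = 1/16

TtCCWw gametes: TCW×2, TCw×2, tCW×2, tCw×2
TtCcWw gametes: TCW×1, TCw×1, TcW×1, Tcw×1, tCW×1, tCw×1, tcW×1, tcw×1
TtCCWw×TtCcWw grid (8·8=64): TTCCWW=2 TTCCWw=4 TTCCww=2 TTCcWW=2 TTCcWw=4 TTCcww=2 TtCCWW=4 TtCCWw=8 TtCCww=4 TtCcWW=4 TtCcWw=8 TtCcww=4 ttCCWW=2 ttCCWw=4 ttCCww=2 ttCcWW=2 ttCcWw=4 ttCcww=2
ttCCWw hits 4/64; gcd=4; 4÷4/64÷4 = 1/16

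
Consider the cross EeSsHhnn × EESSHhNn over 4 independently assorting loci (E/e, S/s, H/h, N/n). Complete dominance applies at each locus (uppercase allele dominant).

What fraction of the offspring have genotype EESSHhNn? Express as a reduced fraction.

P(EESSHhNn) = 1/16

EeSsHhnn gametes: ESHn×2, EShn×2, EsHn×2, Eshn×2, eSHn×2, eShn×2, esHn×2, eshn×2
EESSHhNn gametes: ESHN×4, ESHn×4, EShN×4, EShn×4
EeSsHhnn×EESSHhNn grid (16·16=256): EESSHHNn=8 EESSHHnn=8 EESSHhNn=16 EESSHhnn=16 EESShhNn=8 EESShhnn=8 EESsHHNn=8 EESsHHnn=8 EESsHhNn=16 EESsHhnn=16 EESshhNn=8 EESshhnn=8 EeSSHHNn=8 EeSSHHnn=8 EeSSHhNn=16 EeSSHhnn=16 EeSShhNn=8 EeSShhnn=8 EeSsHHNn=8 EeSsHHnn=8 EeSsHhNn=16 EeSsHhnn=16 EeSshhNn=8 EeSshhnn=8
EESSHhNn hits 16/256; gcd=16; 16÷16/256÷16 = 1/16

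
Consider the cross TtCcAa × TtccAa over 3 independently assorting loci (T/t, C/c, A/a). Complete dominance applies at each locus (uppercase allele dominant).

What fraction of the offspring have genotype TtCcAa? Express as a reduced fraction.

P(TtCcAa) = 1/8

TtCcAa gametes: TCA×1, TCa×1, TcA×1, Tca×1, tCA×1, tCa×1, tcA×1, tca×1
TtccAa gametes: TcA×2, Tca×2, tcA×2, tca×2
TtCcAa×TtccAa grid (8·8=64): TTCcAA=2 TTCcAa=4 TTCcaa=2 TTccAA=2 TTccAa=4 TTccaa=2 TtCcAA=4 TtCcAa=8 TtCcaa=4 TtccAA=4 TtccAa=8 Ttccaa=4 ttCcAA=2 ttCcAa=4 ttCcaa=2 ttccAA=2 ttccAa=4 ttccaa=2
TtCcAa hits 8/64; gcd=8; 8÷8/64÷8 = 1/8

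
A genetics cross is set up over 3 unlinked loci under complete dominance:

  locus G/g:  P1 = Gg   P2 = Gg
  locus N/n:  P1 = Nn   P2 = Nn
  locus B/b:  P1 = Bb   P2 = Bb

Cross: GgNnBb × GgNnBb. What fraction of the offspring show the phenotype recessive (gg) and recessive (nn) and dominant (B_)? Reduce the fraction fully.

GgNnBb gametes: GNB×1, GNb×1, GnB×1, Gnb×1, gNB×1, gNb×1, gnB×1, gnb×1
GgNnBb gametes: GNB×1, GNb×1, GnB×1, Gnb×1, gNB×1, gNb×1, gnB×1, gnb×1
GgNnBb×GgNnBb grid (8·8=64): GGNNBB=1 GGNNBb=2 GGNNbb=1 GGNnBB=2 GGNnBb=4 GGNnbb=2 GGnnBB=1 GGnnBb=2 GGnnbb=1 GgNNBB=2 GgNNBb=4 GgNNbb=2 GgNnBB=4 GgNnBb=8 GgNnbb=4 GgnnBB=2 GgnnBb=4 Ggnnbb=2 ggNNBB=1 ggNNBb=2 ggNNbb=1 ggNnBB=2 ggNnBb=4 ggNnbb=2 ggnnBB=1 ggnnBb=2 ggnnbb=1
gg nn B_ hits 3/64; gcd=1; 3÷1/64÷1 = 3/64

P(gg nn B_) = 3/64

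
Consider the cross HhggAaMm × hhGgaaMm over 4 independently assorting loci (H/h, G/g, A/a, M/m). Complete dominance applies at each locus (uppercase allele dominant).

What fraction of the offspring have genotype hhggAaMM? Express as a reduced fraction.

P(hhggAaMM) = 1/32

HhggAaMm gametes: HgAM×2, HgAm×2, HgaM×2, Hgam×2, hgAM×2, hgAm×2, hgaM×2, hgam×2
hhGgaaMm gametes: hGaM×4, hGam×4, hgaM×4, hgam×4
HhggAaMm×hhGgaaMm grid (16·16=256): HhGgAaMM=8 HhGgAaMm=16 HhGgAamm=8 HhGgaaMM=8 HhGgaaMm=16 HhGgaamm=8 HhggAaMM=8 HhggAaMm=16 HhggAamm=8 HhggaaMM=8 HhggaaMm=16 Hhggaamm=8 hhGgAaMM=8 hhGgAaMm=16 hhGgAamm=8 hhGgaaMM=8 hhGgaaMm=16 hhGgaamm=8 hhggAaMM=8 hhggAaMm=16 hhggAamm=8 hhggaaMM=8 hhggaaMm=16 hhggaamm=8
hhggAaMM hits 8/256; gcd=8; 8÷8/256÷8 = 1/32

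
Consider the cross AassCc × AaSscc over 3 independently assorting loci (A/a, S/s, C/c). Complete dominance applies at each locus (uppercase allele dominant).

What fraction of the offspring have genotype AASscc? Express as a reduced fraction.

AassCc gametes: AsC×2, Asc×2, asC×2, asc×2
AaSscc gametes: ASc×2, Asc×2, aSc×2, asc×2
AassCc×AaSscc grid (8·8=64): AASsCc=4 AASscc=4 AAssCc=4 AAsscc=4 AaSsCc=8 AaSscc=8 AassCc=8 Aasscc=8 aaSsCc=4 aaSscc=4 aassCc=4 aasscc=4
AASscc hits 4/64; gcd=4; 4÷4/64÷4 = 1/16

P(AASscc) = 1/16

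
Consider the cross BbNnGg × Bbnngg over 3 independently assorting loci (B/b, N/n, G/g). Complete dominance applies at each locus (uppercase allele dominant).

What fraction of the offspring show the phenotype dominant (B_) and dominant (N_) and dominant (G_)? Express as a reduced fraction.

P(B_ N_ G_) = 3/16

BbNnGg gametes: BNG×1, BNg×1, BnG×1, Bng×1, bNG×1, bNg×1, bnG×1, bng×1
Bbnngg gametes: Bng×4, bng×4
BbNnGg×Bbnngg grid (8·8=64): BBNnGg=4 BBNngg=4 BBnnGg=4 BBnngg=4 BbNnGg=8 BbNngg=8 BbnnGg=8 Bbnngg=8 bbNnGg=4 bbNngg=4 bbnnGg=4 bbnngg=4
B_ N_ G_ hits 12/64; gcd=4; 12÷4/64÷4 = 3/16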